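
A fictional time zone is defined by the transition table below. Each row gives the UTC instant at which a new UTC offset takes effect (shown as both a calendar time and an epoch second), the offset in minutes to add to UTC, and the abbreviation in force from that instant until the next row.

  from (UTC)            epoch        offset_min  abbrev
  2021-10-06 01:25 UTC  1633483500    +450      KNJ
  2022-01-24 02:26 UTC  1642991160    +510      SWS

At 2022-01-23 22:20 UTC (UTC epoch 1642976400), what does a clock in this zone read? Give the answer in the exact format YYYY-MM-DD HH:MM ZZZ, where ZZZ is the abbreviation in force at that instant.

2022-01-24 05:50 KNJ

Query: 2022-01-23 22:20 UTC
Rule 1/2 (KNJ, +07:30): 2021-10-06 01:25 UTC ≤ query < 2022-01-24 02:26 UTC
22·60 + 20 + 450 = 1790 min
1790 = 1·1440 + 350; 350 = 5·60 + 50 → 05:50, 2022-01-23 + 1 day = 2022-01-24
→ 2022-01-24 05:50 KNJ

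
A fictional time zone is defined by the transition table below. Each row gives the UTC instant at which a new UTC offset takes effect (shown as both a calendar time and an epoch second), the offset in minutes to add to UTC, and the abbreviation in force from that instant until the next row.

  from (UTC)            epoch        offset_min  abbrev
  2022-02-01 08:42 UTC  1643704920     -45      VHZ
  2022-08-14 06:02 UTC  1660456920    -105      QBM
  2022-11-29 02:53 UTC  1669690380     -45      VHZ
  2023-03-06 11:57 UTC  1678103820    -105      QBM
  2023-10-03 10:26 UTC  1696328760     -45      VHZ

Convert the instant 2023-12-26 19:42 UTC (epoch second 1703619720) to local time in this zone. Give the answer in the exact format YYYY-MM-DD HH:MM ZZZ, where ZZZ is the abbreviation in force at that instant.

Query: 2023-12-26 19:42 UTC
Rule 5/5 (VHZ, -00:45): 2023-10-03 10:26 UTC ≤ query < +∞
19·60 + 42 - 45 = 1137 min
1137 = 0·1440 + 1137; 1137 = 18·60 + 57 → 18:57, same day
→ 2023-12-26 18:57 VHZ

2023-12-26 18:57 VHZ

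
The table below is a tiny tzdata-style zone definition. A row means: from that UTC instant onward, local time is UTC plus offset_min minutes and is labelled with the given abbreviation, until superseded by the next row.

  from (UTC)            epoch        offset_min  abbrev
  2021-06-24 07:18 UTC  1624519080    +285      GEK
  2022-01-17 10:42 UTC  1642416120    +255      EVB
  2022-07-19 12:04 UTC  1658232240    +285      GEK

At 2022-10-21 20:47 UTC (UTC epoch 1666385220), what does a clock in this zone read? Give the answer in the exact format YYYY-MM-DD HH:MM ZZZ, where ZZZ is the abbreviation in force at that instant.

Query: 2022-10-21 20:47 UTC
Rule 3/3 (GEK, +04:45): 2022-07-19 12:04 UTC ≤ query < +∞
20·60 + 47 + 285 = 1532 min
1532 = 1·1440 + 92; 92 = 1·60 + 32 → 01:32, 2022-10-21 + 1 day = 2022-10-22
→ 2022-10-22 01:32 GEK

2022-10-22 01:32 GEK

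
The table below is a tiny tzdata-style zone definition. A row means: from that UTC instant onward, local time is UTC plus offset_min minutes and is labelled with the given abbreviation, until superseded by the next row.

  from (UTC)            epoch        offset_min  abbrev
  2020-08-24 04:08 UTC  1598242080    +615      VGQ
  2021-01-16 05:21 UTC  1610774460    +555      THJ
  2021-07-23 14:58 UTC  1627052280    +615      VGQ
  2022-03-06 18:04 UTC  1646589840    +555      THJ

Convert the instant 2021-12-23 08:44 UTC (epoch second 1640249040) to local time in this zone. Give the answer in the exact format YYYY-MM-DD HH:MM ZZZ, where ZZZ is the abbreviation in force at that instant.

2021-12-23 18:59 VGQ

Query: 2021-12-23 08:44 UTC
Rule 3/4 (VGQ, +10:15): 2021-07-23 14:58 UTC ≤ query < 2022-03-06 18:04 UTC
8·60 + 44 + 615 = 1139 min
1139 = 0·1440 + 1139; 1139 = 18·60 + 59 → 18:59, same day
→ 2021-12-23 18:59 VGQ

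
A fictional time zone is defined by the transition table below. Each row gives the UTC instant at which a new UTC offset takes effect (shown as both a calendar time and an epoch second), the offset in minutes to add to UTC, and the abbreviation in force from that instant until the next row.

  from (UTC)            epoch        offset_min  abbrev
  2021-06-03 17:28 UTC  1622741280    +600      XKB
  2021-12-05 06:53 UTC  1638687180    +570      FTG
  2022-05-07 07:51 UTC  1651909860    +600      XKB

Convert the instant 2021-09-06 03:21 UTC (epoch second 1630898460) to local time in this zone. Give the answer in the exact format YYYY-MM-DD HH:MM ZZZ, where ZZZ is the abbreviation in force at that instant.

Query: 2021-09-06 03:21 UTC
Rule 1/3 (XKB, +10:00): 2021-06-03 17:28 UTC ≤ query < 2021-12-05 06:53 UTC
3·60 + 21 + 600 = 801 min
801 = 0·1440 + 801; 801 = 13·60 + 21 → 13:21, same day
→ 2021-09-06 13:21 XKB

2021-09-06 13:21 XKB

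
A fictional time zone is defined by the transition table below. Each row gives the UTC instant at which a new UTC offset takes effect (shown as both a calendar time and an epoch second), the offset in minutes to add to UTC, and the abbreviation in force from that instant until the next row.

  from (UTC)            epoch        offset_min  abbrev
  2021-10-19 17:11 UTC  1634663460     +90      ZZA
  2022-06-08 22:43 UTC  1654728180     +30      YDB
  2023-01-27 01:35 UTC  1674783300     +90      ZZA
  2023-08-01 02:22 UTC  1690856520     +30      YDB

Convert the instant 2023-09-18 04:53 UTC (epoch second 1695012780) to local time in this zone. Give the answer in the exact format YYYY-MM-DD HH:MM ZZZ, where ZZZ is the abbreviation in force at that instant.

2023-09-18 05:23 YDB

Query: 2023-09-18 04:53 UTC
Rule 4/4 (YDB, +00:30): 2023-08-01 02:22 UTC ≤ query < +∞
4·60 + 53 + 30 = 323 min
323 = 0·1440 + 323; 323 = 5·60 + 23 → 05:23, same day
→ 2023-09-18 05:23 YDB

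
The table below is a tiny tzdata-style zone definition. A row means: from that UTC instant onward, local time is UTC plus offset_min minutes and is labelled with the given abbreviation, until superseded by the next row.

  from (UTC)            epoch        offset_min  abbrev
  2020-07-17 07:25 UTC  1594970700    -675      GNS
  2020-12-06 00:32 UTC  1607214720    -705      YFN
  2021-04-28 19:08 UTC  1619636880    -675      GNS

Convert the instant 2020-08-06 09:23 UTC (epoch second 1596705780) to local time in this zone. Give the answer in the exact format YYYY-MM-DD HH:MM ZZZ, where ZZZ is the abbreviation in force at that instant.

Query: 2020-08-06 09:23 UTC
Rule 1/3 (GNS, -11:15): 2020-07-17 07:25 UTC ≤ query < 2020-12-06 00:32 UTC
9·60 + 23 - 675 = -112 min
-112 = -1·1440 + 1328; 1328 = 22·60 + 8 → 22:08, 2020-08-06 - 1 day = 2020-08-05
→ 2020-08-05 22:08 GNS

2020-08-05 22:08 GNS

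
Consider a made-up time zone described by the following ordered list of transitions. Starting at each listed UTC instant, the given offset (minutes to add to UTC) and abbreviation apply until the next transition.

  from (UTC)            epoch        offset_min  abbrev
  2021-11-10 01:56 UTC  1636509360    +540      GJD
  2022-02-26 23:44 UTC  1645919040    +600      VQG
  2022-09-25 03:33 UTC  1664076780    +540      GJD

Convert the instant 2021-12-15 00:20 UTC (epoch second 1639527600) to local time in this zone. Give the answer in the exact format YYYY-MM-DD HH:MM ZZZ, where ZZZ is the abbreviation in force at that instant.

Query: 2021-12-15 00:20 UTC
Rule 1/3 (GJD, +09:00): 2021-11-10 01:56 UTC ≤ query < 2022-02-26 23:44 UTC
0·60 + 20 + 540 = 560 min
560 = 0·1440 + 560; 560 = 9·60 + 20 → 09:20, same day
→ 2021-12-15 09:20 GJD

2021-12-15 09:20 GJD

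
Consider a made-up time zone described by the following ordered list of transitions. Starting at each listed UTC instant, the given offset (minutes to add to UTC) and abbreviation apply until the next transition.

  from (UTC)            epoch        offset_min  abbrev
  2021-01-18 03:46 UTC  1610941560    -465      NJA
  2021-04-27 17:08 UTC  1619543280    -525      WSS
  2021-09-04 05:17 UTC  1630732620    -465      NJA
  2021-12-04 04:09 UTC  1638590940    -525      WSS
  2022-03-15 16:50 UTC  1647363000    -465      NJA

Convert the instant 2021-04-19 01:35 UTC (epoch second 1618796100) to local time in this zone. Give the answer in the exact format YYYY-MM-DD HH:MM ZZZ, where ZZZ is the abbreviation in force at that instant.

2021-04-18 17:50 NJA

Query: 2021-04-19 01:35 UTC
Rule 1/5 (NJA, -07:45): 2021-01-18 03:46 UTC ≤ query < 2021-04-27 17:08 UTC
1·60 + 35 - 465 = -370 min
-370 = -1·1440 + 1070; 1070 = 17·60 + 50 → 17:50, 2021-04-19 - 1 day = 2021-04-18
→ 2021-04-18 17:50 NJA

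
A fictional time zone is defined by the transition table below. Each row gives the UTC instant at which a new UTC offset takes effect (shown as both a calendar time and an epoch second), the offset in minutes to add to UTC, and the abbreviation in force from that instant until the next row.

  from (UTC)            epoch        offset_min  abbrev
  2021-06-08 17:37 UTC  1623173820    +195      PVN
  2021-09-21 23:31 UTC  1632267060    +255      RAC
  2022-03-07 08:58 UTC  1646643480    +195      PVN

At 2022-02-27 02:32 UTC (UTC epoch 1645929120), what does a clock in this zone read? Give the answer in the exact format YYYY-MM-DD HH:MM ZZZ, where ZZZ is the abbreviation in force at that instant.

2022-02-27 06:47 RAC

Query: 2022-02-27 02:32 UTC
Rule 2/3 (RAC, +04:15): 2021-09-21 23:31 UTC ≤ query < 2022-03-07 08:58 UTC
2·60 + 32 + 255 = 407 min
407 = 0·1440 + 407; 407 = 6·60 + 47 → 06:47, same day
→ 2022-02-27 06:47 RAC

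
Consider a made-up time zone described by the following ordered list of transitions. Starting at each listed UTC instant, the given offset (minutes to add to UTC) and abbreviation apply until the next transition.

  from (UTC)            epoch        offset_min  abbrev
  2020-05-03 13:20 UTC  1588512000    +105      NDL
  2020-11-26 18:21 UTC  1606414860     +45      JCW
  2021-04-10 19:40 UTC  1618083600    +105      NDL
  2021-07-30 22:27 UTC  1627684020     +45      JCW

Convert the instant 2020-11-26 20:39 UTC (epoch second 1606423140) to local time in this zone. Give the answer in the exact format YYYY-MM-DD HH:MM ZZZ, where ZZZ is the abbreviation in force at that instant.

Query: 2020-11-26 20:39 UTC
Rule 2/4 (JCW, +00:45): 2020-11-26 18:21 UTC ≤ query < 2021-04-10 19:40 UTC
20·60 + 39 + 45 = 1284 min
1284 = 0·1440 + 1284; 1284 = 21·60 + 24 → 21:24, same day
→ 2020-11-26 21:24 JCW

2020-11-26 21:24 JCW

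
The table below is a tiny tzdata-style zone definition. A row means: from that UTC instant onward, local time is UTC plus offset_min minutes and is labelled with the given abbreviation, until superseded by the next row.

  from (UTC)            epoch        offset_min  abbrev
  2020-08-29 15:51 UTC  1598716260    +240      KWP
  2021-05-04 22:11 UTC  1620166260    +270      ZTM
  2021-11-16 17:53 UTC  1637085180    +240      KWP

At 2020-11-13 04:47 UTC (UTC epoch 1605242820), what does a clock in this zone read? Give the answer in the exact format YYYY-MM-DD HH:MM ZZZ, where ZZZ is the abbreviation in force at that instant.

Query: 2020-11-13 04:47 UTC
Rule 1/3 (KWP, +04:00): 2020-08-29 15:51 UTC ≤ query < 2021-05-04 22:11 UTC
4·60 + 47 + 240 = 527 min
527 = 0·1440 + 527; 527 = 8·60 + 47 → 08:47, same day
→ 2020-11-13 08:47 KWP

2020-11-13 08:47 KWP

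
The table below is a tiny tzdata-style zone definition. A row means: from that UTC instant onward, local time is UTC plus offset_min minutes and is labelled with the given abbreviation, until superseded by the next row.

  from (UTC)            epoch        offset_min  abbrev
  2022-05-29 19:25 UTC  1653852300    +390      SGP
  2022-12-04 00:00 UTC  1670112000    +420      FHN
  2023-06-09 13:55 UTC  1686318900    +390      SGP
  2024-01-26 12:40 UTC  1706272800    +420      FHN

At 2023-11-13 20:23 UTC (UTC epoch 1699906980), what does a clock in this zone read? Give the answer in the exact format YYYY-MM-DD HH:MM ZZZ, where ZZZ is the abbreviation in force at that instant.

Query: 2023-11-13 20:23 UTC
Rule 3/4 (SGP, +06:30): 2023-06-09 13:55 UTC ≤ query < 2024-01-26 12:40 UTC
20·60 + 23 + 390 = 1613 min
1613 = 1·1440 + 173; 173 = 2·60 + 53 → 02:53, 2023-11-13 + 1 day = 2023-11-14
→ 2023-11-14 02:53 SGP

2023-11-14 02:53 SGP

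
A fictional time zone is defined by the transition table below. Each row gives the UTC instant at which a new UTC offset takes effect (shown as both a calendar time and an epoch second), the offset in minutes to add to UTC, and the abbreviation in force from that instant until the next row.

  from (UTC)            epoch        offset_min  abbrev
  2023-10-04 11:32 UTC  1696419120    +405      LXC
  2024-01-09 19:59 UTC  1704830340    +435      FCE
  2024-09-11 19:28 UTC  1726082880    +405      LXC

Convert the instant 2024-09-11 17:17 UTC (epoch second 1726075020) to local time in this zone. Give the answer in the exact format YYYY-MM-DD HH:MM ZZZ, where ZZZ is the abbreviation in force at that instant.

Query: 2024-09-11 17:17 UTC
Rule 2/3 (FCE, +07:15): 2024-01-09 19:59 UTC ≤ query < 2024-09-11 19:28 UTC
17·60 + 17 + 435 = 1472 min
1472 = 1·1440 + 32; 32 = 0·60 + 32 → 00:32, 2024-09-11 + 1 day = 2024-09-12
→ 2024-09-12 00:32 FCE

2024-09-12 00:32 FCE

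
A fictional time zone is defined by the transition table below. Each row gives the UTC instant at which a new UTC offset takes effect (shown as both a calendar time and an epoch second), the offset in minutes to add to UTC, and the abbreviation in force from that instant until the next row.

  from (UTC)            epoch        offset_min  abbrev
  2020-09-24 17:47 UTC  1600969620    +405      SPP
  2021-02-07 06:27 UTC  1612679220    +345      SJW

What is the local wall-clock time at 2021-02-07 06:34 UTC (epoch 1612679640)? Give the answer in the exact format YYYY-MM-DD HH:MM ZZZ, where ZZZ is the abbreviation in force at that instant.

2021-02-07 12:19 SJW

Query: 2021-02-07 06:34 UTC
Rule 2/2 (SJW, +05:45): 2021-02-07 06:27 UTC ≤ query < +∞
6·60 + 34 + 345 = 739 min
739 = 0·1440 + 739; 739 = 12·60 + 19 → 12:19, same day
→ 2021-02-07 12:19 SJW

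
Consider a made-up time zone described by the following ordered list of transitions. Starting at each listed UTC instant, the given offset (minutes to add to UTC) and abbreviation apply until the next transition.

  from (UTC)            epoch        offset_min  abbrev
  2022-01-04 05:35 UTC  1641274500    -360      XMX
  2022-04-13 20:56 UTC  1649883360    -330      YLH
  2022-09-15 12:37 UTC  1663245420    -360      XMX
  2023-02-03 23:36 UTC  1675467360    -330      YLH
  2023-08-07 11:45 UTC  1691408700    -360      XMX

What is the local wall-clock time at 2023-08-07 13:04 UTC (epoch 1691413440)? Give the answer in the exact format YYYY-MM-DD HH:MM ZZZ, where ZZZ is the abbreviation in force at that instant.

Query: 2023-08-07 13:04 UTC
Rule 5/5 (XMX, -06:00): 2023-08-07 11:45 UTC ≤ query < +∞
13·60 + 4 - 360 = 424 min
424 = 0·1440 + 424; 424 = 7·60 + 4 → 07:04, same day
→ 2023-08-07 07:04 XMX

2023-08-07 07:04 XMX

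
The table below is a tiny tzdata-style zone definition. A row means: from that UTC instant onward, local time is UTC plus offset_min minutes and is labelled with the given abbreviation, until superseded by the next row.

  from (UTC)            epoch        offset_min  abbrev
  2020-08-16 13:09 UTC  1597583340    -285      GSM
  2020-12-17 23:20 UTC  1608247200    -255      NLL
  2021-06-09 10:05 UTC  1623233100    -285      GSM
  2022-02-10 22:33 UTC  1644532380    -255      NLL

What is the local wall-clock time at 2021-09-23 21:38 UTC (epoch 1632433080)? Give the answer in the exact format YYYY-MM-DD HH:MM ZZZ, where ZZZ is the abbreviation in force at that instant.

2021-09-23 16:53 GSM

Query: 2021-09-23 21:38 UTC
Rule 3/4 (GSM, -04:45): 2021-06-09 10:05 UTC ≤ query < 2022-02-10 22:33 UTC
21·60 + 38 - 285 = 1013 min
1013 = 0·1440 + 1013; 1013 = 16·60 + 53 → 16:53, same day
→ 2021-09-23 16:53 GSM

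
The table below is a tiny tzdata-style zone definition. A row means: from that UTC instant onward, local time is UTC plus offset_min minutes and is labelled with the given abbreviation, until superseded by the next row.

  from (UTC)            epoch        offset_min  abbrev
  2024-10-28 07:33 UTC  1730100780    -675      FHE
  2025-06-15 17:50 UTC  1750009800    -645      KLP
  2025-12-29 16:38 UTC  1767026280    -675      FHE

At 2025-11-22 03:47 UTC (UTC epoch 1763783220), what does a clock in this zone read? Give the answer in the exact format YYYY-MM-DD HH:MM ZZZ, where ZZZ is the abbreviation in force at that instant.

2025-11-21 17:02 KLP

Query: 2025-11-22 03:47 UTC
Rule 2/3 (KLP, -10:45): 2025-06-15 17:50 UTC ≤ query < 2025-12-29 16:38 UTC
3·60 + 47 - 645 = -418 min
-418 = -1·1440 + 1022; 1022 = 17·60 + 2 → 17:02, 2025-11-22 - 1 day = 2025-11-21
→ 2025-11-21 17:02 KLP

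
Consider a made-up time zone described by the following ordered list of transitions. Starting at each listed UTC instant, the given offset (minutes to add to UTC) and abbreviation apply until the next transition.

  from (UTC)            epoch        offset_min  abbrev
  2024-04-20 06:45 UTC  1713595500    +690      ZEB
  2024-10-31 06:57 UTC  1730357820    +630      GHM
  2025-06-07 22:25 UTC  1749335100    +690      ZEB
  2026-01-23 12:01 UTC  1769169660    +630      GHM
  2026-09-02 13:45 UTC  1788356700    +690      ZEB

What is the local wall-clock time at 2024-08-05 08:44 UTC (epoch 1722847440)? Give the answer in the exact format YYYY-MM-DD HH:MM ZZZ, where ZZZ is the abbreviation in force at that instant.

2024-08-05 20:14 ZEB

Query: 2024-08-05 08:44 UTC
Rule 1/5 (ZEB, +11:30): 2024-04-20 06:45 UTC ≤ query < 2024-10-31 06:57 UTC
8·60 + 44 + 690 = 1214 min
1214 = 0·1440 + 1214; 1214 = 20·60 + 14 → 20:14, same day
→ 2024-08-05 20:14 ZEB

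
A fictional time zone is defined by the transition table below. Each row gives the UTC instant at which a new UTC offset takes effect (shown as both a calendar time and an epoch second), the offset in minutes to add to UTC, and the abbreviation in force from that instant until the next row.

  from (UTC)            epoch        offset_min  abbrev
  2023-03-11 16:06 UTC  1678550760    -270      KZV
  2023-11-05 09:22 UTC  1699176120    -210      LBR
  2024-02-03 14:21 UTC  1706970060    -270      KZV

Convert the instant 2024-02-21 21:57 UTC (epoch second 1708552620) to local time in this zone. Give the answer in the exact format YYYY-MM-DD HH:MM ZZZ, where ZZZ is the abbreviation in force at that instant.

2024-02-21 17:27 KZV

Query: 2024-02-21 21:57 UTC
Rule 3/3 (KZV, -04:30): 2024-02-03 14:21 UTC ≤ query < +∞
21·60 + 57 - 270 = 1047 min
1047 = 0·1440 + 1047; 1047 = 17·60 + 27 → 17:27, same day
→ 2024-02-21 17:27 KZV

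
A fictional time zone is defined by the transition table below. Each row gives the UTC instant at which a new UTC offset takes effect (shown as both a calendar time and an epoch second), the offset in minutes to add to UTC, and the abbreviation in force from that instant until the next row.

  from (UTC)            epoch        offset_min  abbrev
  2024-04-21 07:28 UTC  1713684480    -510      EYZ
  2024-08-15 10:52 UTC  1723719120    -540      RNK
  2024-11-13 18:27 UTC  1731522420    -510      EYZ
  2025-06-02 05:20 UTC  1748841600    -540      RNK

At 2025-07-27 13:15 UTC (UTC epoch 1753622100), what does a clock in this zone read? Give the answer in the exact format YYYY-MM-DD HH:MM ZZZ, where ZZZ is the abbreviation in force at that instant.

Query: 2025-07-27 13:15 UTC
Rule 4/4 (RNK, -09:00): 2025-06-02 05:20 UTC ≤ query < +∞
13·60 + 15 - 540 = 255 min
255 = 0·1440 + 255; 255 = 4·60 + 15 → 04:15, same day
→ 2025-07-27 04:15 RNK

2025-07-27 04:15 RNK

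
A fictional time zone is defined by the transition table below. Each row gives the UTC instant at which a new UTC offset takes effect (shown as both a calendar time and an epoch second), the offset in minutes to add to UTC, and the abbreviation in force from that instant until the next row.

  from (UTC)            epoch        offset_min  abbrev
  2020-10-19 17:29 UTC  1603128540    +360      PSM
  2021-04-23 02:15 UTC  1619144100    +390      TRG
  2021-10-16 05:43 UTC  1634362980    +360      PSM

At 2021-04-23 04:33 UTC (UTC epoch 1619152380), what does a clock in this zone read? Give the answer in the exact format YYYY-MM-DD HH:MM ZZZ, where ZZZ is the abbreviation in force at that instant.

Query: 2021-04-23 04:33 UTC
Rule 2/3 (TRG, +06:30): 2021-04-23 02:15 UTC ≤ query < 2021-10-16 05:43 UTC
4·60 + 33 + 390 = 663 min
663 = 0·1440 + 663; 663 = 11·60 + 3 → 11:03, same day
→ 2021-04-23 11:03 TRG

2021-04-23 11:03 TRG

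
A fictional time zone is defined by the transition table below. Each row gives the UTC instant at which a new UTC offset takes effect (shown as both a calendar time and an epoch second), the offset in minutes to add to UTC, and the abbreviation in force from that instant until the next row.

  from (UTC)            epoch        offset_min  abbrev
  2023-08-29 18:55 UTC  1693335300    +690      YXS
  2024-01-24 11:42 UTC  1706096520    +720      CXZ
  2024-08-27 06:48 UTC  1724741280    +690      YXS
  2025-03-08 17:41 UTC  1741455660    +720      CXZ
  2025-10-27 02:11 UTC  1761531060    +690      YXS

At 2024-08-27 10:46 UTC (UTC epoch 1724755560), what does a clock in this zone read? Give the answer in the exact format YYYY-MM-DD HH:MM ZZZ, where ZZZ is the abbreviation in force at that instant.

2024-08-27 22:16 YXS

Query: 2024-08-27 10:46 UTC
Rule 3/5 (YXS, +11:30): 2024-08-27 06:48 UTC ≤ query < 2025-03-08 17:41 UTC
10·60 + 46 + 690 = 1336 min
1336 = 0·1440 + 1336; 1336 = 22·60 + 16 → 22:16, same day
→ 2024-08-27 22:16 YXS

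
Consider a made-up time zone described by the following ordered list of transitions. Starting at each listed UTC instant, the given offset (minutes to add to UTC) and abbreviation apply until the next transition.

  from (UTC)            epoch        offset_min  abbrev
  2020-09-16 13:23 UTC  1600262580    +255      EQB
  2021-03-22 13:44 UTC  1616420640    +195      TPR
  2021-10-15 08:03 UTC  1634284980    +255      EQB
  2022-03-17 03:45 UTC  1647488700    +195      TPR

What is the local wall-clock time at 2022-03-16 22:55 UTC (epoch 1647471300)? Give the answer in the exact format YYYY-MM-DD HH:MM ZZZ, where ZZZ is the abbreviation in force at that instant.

2022-03-17 03:10 EQB

Query: 2022-03-16 22:55 UTC
Rule 3/4 (EQB, +04:15): 2021-10-15 08:03 UTC ≤ query < 2022-03-17 03:45 UTC
22·60 + 55 + 255 = 1630 min
1630 = 1·1440 + 190; 190 = 3·60 + 10 → 03:10, 2022-03-16 + 1 day = 2022-03-17
→ 2022-03-17 03:10 EQB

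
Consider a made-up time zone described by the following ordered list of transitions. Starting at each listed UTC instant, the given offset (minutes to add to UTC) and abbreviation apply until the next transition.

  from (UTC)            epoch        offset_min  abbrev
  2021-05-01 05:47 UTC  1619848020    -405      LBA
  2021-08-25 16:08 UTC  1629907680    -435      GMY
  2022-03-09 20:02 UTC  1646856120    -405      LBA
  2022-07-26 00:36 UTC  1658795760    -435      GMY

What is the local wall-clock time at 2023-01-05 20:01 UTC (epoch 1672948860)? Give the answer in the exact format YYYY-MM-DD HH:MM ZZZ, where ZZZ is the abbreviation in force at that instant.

2023-01-05 12:46 GMY

Query: 2023-01-05 20:01 UTC
Rule 4/4 (GMY, -07:15): 2022-07-26 00:36 UTC ≤ query < +∞
20·60 + 1 - 435 = 766 min
766 = 0·1440 + 766; 766 = 12·60 + 46 → 12:46, same day
→ 2023-01-05 12:46 GMY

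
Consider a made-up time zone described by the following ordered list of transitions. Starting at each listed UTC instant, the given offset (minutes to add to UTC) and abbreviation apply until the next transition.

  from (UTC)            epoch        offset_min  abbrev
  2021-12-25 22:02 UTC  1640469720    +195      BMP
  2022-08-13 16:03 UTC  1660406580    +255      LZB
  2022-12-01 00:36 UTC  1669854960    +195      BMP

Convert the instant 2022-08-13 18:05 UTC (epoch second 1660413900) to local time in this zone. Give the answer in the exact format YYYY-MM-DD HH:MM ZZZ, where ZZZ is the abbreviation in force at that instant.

Query: 2022-08-13 18:05 UTC
Rule 2/3 (LZB, +04:15): 2022-08-13 16:03 UTC ≤ query < 2022-12-01 00:36 UTC
18·60 + 5 + 255 = 1340 min
1340 = 0·1440 + 1340; 1340 = 22·60 + 20 → 22:20, same day
→ 2022-08-13 22:20 LZB

2022-08-13 22:20 LZB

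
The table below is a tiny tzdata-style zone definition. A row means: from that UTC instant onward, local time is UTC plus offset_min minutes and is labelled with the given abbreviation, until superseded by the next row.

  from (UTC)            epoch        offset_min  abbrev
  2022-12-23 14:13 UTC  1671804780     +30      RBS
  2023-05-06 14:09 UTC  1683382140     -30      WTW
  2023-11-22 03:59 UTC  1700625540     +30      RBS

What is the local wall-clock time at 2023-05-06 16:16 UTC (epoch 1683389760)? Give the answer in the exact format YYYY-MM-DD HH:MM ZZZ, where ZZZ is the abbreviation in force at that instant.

2023-05-06 15:46 WTW

Query: 2023-05-06 16:16 UTC
Rule 2/3 (WTW, -00:30): 2023-05-06 14:09 UTC ≤ query < 2023-11-22 03:59 UTC
16·60 + 16 - 30 = 946 min
946 = 0·1440 + 946; 946 = 15·60 + 46 → 15:46, same day
→ 2023-05-06 15:46 WTW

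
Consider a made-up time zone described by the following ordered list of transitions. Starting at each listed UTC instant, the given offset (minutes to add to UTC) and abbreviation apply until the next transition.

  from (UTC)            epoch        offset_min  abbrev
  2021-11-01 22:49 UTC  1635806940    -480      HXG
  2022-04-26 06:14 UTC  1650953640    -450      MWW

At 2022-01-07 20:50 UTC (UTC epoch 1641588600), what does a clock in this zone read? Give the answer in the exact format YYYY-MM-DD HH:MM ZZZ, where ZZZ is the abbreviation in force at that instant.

Query: 2022-01-07 20:50 UTC
Rule 1/2 (HXG, -08:00): 2021-11-01 22:49 UTC ≤ query < 2022-04-26 06:14 UTC
20·60 + 50 - 480 = 770 min
770 = 0·1440 + 770; 770 = 12·60 + 50 → 12:50, same day
→ 2022-01-07 12:50 HXG

2022-01-07 12:50 HXG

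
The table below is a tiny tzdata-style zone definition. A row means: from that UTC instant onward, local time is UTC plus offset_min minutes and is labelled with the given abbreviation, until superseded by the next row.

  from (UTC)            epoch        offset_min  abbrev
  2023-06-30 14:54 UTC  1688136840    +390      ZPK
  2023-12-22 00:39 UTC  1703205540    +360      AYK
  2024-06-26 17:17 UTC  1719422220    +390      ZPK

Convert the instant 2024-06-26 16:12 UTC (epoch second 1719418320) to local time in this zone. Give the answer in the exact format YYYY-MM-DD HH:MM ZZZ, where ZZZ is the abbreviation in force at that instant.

2024-06-26 22:12 AYK

Query: 2024-06-26 16:12 UTC
Rule 2/3 (AYK, +06:00): 2023-12-22 00:39 UTC ≤ query < 2024-06-26 17:17 UTC
16·60 + 12 + 360 = 1332 min
1332 = 0·1440 + 1332; 1332 = 22·60 + 12 → 22:12, same day
→ 2024-06-26 22:12 AYK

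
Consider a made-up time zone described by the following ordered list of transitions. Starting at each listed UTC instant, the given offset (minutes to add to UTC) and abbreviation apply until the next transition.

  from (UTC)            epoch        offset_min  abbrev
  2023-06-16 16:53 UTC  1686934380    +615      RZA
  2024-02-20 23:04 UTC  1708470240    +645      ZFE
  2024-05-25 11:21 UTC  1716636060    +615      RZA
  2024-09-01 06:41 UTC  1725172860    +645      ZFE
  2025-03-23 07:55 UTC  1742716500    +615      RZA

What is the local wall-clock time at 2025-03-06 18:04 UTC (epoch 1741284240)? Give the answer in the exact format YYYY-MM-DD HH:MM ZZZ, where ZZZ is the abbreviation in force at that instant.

2025-03-07 04:49 ZFE

Query: 2025-03-06 18:04 UTC
Rule 4/5 (ZFE, +10:45): 2024-09-01 06:41 UTC ≤ query < 2025-03-23 07:55 UTC
18·60 + 4 + 645 = 1729 min
1729 = 1·1440 + 289; 289 = 4·60 + 49 → 04:49, 2025-03-06 + 1 day = 2025-03-07
→ 2025-03-07 04:49 ZFE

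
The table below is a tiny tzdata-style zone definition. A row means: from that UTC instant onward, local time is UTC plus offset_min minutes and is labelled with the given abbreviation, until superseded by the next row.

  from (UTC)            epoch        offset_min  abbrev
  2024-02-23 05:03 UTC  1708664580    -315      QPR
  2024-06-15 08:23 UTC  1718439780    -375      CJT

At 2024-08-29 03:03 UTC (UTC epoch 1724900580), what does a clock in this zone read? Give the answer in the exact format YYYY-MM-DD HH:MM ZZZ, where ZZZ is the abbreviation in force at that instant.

Query: 2024-08-29 03:03 UTC
Rule 2/2 (CJT, -06:15): 2024-06-15 08:23 UTC ≤ query < +∞
3·60 + 3 - 375 = -192 min
-192 = -1·1440 + 1248; 1248 = 20·60 + 48 → 20:48, 2024-08-29 - 1 day = 2024-08-28
→ 2024-08-28 20:48 CJT

2024-08-28 20:48 CJT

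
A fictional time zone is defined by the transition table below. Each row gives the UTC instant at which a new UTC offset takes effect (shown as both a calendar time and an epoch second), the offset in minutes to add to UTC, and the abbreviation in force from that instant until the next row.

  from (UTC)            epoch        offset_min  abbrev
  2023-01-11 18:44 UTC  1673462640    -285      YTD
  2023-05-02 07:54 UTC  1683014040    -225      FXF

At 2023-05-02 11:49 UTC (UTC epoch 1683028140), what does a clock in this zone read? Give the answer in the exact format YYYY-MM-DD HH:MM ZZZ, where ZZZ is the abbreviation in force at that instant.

Query: 2023-05-02 11:49 UTC
Rule 2/2 (FXF, -03:45): 2023-05-02 07:54 UTC ≤ query < +∞
11·60 + 49 - 225 = 484 min
484 = 0·1440 + 484; 484 = 8·60 + 4 → 08:04, same day
→ 2023-05-02 08:04 FXF

2023-05-02 08:04 FXF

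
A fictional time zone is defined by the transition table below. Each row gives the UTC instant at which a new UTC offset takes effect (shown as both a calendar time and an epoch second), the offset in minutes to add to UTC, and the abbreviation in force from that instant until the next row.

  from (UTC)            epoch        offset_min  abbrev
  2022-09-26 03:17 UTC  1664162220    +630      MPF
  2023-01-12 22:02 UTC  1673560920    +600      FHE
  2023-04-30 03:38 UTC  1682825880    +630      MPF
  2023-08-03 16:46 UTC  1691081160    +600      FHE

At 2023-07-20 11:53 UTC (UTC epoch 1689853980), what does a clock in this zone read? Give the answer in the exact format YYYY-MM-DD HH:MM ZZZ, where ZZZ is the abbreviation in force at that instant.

Query: 2023-07-20 11:53 UTC
Rule 3/4 (MPF, +10:30): 2023-04-30 03:38 UTC ≤ query < 2023-08-03 16:46 UTC
11·60 + 53 + 630 = 1343 min
1343 = 0·1440 + 1343; 1343 = 22·60 + 23 → 22:23, same day
→ 2023-07-20 22:23 MPF

2023-07-20 22:23 MPF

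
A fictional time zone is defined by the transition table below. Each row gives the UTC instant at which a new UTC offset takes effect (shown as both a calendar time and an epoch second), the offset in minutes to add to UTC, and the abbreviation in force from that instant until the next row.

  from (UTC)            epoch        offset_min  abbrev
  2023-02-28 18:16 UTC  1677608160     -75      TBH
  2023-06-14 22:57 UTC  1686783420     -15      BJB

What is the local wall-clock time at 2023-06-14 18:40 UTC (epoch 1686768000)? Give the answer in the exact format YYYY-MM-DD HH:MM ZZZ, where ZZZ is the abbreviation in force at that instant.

Query: 2023-06-14 18:40 UTC
Rule 1/2 (TBH, -01:15): 2023-02-28 18:16 UTC ≤ query < 2023-06-14 22:57 UTC
18·60 + 40 - 75 = 1045 min
1045 = 0·1440 + 1045; 1045 = 17·60 + 25 → 17:25, same day
→ 2023-06-14 17:25 TBH

2023-06-14 17:25 TBH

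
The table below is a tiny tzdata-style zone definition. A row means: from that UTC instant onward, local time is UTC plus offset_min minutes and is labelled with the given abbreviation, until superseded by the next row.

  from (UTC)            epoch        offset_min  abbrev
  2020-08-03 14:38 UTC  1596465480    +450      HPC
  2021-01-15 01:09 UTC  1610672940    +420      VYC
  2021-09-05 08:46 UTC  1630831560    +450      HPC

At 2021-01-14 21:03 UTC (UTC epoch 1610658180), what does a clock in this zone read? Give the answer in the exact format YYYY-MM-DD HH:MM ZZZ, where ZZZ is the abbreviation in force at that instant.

2021-01-15 04:33 HPC

Query: 2021-01-14 21:03 UTC
Rule 1/3 (HPC, +07:30): 2020-08-03 14:38 UTC ≤ query < 2021-01-15 01:09 UTC
21·60 + 3 + 450 = 1713 min
1713 = 1·1440 + 273; 273 = 4·60 + 33 → 04:33, 2021-01-14 + 1 day = 2021-01-15
→ 2021-01-15 04:33 HPC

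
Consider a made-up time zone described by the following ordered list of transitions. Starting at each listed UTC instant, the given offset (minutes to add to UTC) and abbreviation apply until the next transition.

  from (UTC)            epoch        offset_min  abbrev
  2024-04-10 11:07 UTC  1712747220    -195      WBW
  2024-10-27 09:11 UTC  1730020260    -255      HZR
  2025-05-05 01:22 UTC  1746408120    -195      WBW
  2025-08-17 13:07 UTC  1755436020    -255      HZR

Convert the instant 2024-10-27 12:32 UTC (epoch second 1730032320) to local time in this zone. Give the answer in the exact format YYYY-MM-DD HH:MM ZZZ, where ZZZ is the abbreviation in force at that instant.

2024-10-27 08:17 HZR

Query: 2024-10-27 12:32 UTC
Rule 2/4 (HZR, -04:15): 2024-10-27 09:11 UTC ≤ query < 2025-05-05 01:22 UTC
12·60 + 32 - 255 = 497 min
497 = 0·1440 + 497; 497 = 8·60 + 17 → 08:17, same day
→ 2024-10-27 08:17 HZR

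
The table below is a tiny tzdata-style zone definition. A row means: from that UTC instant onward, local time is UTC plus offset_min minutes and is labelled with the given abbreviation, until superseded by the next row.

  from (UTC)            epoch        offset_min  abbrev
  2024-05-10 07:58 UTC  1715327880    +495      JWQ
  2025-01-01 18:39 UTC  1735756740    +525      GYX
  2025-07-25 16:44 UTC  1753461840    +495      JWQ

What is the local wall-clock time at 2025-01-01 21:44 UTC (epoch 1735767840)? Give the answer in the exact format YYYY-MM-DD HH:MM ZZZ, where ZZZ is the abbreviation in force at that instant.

Query: 2025-01-01 21:44 UTC
Rule 2/3 (GYX, +08:45): 2025-01-01 18:39 UTC ≤ query < 2025-07-25 16:44 UTC
21·60 + 44 + 525 = 1829 min
1829 = 1·1440 + 389; 389 = 6·60 + 29 → 06:29, 2025-01-01 + 1 day = 2025-01-02
→ 2025-01-02 06:29 GYX

2025-01-02 06:29 GYX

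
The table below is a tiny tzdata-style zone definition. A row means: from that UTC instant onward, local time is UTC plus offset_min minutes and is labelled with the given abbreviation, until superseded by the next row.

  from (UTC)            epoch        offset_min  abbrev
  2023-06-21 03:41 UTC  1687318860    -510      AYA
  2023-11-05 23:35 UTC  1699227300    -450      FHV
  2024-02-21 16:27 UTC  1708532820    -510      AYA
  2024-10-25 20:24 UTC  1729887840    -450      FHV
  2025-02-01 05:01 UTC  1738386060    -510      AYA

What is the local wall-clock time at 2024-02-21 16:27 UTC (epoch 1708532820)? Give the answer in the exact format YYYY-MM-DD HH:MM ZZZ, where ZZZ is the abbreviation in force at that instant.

Query: 2024-02-21 16:27 UTC
Rule 3/5 (AYA, -08:30): 2024-02-21 16:27 UTC ≤ query < 2024-10-25 20:24 UTC
16·60 + 27 - 510 = 477 min
477 = 0·1440 + 477; 477 = 7·60 + 57 → 07:57, same day
→ 2024-02-21 07:57 AYA

2024-02-21 07:57 AYA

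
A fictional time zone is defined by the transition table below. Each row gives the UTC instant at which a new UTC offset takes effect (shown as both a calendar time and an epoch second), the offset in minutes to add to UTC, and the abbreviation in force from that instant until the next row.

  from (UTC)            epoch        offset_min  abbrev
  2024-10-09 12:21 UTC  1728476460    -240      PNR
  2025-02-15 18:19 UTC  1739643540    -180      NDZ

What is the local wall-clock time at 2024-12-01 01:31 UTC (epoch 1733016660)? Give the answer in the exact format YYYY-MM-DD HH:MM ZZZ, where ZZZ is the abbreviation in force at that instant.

2024-11-30 21:31 PNR

Query: 2024-12-01 01:31 UTC
Rule 1/2 (PNR, -04:00): 2024-10-09 12:21 UTC ≤ query < 2025-02-15 18:19 UTC
1·60 + 31 - 240 = -149 min
-149 = -1·1440 + 1291; 1291 = 21·60 + 31 → 21:31, 2024-12-01 - 1 day = 2024-11-30
→ 2024-11-30 21:31 PNR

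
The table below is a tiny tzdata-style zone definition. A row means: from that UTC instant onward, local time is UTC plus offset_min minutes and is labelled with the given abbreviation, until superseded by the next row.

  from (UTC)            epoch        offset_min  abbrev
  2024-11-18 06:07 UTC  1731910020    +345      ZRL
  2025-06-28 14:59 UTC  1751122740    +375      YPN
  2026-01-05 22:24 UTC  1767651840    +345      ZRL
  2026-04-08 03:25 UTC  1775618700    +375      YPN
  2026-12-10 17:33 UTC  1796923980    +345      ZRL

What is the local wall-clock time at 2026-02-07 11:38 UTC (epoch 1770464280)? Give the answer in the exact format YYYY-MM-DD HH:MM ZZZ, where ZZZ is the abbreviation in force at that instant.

Query: 2026-02-07 11:38 UTC
Rule 3/5 (ZRL, +05:45): 2026-01-05 22:24 UTC ≤ query < 2026-04-08 03:25 UTC
11·60 + 38 + 345 = 1043 min
1043 = 0·1440 + 1043; 1043 = 17·60 + 23 → 17:23, same day
→ 2026-02-07 17:23 ZRL

2026-02-07 17:23 ZRL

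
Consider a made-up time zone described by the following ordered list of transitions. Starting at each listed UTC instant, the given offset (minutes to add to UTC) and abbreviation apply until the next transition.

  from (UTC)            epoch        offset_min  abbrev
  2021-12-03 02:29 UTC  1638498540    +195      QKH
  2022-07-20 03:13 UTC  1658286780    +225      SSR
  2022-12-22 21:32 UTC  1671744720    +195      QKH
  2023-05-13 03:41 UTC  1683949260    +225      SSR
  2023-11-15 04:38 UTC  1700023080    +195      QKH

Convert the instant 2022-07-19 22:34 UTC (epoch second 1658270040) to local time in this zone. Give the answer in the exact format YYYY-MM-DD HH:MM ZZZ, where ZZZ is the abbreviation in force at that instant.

Query: 2022-07-19 22:34 UTC
Rule 1/5 (QKH, +03:15): 2021-12-03 02:29 UTC ≤ query < 2022-07-20 03:13 UTC
22·60 + 34 + 195 = 1549 min
1549 = 1·1440 + 109; 109 = 1·60 + 49 → 01:49, 2022-07-19 + 1 day = 2022-07-20
→ 2022-07-20 01:49 QKH

2022-07-20 01:49 QKH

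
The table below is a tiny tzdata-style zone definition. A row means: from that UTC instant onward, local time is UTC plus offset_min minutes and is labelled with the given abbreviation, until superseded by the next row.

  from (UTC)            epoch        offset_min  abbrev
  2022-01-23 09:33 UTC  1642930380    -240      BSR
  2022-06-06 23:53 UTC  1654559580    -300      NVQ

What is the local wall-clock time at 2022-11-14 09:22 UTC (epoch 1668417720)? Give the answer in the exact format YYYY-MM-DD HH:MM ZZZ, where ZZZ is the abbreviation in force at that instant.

Query: 2022-11-14 09:22 UTC
Rule 2/2 (NVQ, -05:00): 2022-06-06 23:53 UTC ≤ query < +∞
9·60 + 22 - 300 = 262 min
262 = 0·1440 + 262; 262 = 4·60 + 22 → 04:22, same day
→ 2022-11-14 04:22 NVQ

2022-11-14 04:22 NVQ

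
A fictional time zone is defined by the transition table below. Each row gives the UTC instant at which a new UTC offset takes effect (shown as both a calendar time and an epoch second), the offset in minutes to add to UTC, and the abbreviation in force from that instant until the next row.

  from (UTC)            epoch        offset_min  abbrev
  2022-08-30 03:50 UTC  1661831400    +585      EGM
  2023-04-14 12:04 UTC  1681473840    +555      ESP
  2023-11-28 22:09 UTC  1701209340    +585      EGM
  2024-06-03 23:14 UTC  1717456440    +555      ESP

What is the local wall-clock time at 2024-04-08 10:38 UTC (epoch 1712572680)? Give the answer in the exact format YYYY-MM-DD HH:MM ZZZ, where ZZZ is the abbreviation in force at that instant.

2024-04-08 20:23 EGM

Query: 2024-04-08 10:38 UTC
Rule 3/4 (EGM, +09:45): 2023-11-28 22:09 UTC ≤ query < 2024-06-03 23:14 UTC
10·60 + 38 + 585 = 1223 min
1223 = 0·1440 + 1223; 1223 = 20·60 + 23 → 20:23, same day
→ 2024-04-08 20:23 EGM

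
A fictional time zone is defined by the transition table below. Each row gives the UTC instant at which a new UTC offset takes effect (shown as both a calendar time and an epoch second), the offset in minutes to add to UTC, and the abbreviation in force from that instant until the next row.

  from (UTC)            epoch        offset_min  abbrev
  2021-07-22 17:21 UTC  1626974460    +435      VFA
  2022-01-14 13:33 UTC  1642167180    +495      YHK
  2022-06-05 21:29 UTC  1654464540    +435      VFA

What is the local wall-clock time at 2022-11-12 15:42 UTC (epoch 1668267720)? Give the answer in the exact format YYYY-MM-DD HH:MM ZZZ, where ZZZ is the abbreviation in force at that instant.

Query: 2022-11-12 15:42 UTC
Rule 3/3 (VFA, +07:15): 2022-06-05 21:29 UTC ≤ query < +∞
15·60 + 42 + 435 = 1377 min
1377 = 0·1440 + 1377; 1377 = 22·60 + 57 → 22:57, same day
→ 2022-11-12 22:57 VFA

2022-11-12 22:57 VFA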